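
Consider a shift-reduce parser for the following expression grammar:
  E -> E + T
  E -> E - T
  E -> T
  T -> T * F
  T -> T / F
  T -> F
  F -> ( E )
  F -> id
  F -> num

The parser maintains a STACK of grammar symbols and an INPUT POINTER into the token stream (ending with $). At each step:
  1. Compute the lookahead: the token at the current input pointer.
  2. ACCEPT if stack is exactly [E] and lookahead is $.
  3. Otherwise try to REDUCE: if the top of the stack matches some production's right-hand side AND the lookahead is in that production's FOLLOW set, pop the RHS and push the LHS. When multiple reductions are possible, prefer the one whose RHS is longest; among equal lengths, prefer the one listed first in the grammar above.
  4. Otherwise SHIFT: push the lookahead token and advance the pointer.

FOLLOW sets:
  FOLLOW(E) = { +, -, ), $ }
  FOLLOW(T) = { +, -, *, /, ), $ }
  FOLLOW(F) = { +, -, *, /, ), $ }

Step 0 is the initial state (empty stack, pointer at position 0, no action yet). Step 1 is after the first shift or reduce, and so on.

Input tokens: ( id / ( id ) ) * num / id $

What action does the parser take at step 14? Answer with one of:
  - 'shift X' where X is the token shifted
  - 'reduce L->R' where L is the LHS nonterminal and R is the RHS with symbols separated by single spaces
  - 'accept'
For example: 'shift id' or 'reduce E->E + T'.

Answer: reduce E->T

Derivation:
Step 1: shift (. Stack=[(] ptr=1 lookahead=id remaining=[id / ( id ) ) * num / id $]
Step 2: shift id. Stack=[( id] ptr=2 lookahead=/ remaining=[/ ( id ) ) * num / id $]
Step 3: reduce F->id. Stack=[( F] ptr=2 lookahead=/ remaining=[/ ( id ) ) * num / id $]
Step 4: reduce T->F. Stack=[( T] ptr=2 lookahead=/ remaining=[/ ( id ) ) * num / id $]
Step 5: shift /. Stack=[( T /] ptr=3 lookahead=( remaining=[( id ) ) * num / id $]
Step 6: shift (. Stack=[( T / (] ptr=4 lookahead=id remaining=[id ) ) * num / id $]
Step 7: shift id. Stack=[( T / ( id] ptr=5 lookahead=) remaining=[) ) * num / id $]
Step 8: reduce F->id. Stack=[( T / ( F] ptr=5 lookahead=) remaining=[) ) * num / id $]
Step 9: reduce T->F. Stack=[( T / ( T] ptr=5 lookahead=) remaining=[) ) * num / id $]
Step 10: reduce E->T. Stack=[( T / ( E] ptr=5 lookahead=) remaining=[) ) * num / id $]
Step 11: shift ). Stack=[( T / ( E )] ptr=6 lookahead=) remaining=[) * num / id $]
Step 12: reduce F->( E ). Stack=[( T / F] ptr=6 lookahead=) remaining=[) * num / id $]
Step 13: reduce T->T / F. Stack=[( T] ptr=6 lookahead=) remaining=[) * num / id $]
Step 14: reduce E->T. Stack=[( E] ptr=6 lookahead=) remaining=[) * num / id $]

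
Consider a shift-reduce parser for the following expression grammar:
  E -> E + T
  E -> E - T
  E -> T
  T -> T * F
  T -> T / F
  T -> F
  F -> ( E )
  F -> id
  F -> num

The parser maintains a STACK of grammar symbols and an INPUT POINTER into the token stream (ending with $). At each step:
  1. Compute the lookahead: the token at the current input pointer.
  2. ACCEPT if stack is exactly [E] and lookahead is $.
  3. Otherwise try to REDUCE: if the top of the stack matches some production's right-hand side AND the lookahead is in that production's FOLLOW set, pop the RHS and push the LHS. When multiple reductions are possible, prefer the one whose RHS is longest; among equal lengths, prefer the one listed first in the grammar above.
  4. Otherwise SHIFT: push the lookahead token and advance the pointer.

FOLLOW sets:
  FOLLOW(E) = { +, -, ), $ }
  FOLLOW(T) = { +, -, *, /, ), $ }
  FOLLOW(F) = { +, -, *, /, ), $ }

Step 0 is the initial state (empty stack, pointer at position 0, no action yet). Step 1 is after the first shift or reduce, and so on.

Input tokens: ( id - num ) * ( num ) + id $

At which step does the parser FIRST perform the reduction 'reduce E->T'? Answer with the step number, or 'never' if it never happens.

Answer: 5

Derivation:
Step 1: shift (. Stack=[(] ptr=1 lookahead=id remaining=[id - num ) * ( num ) + id $]
Step 2: shift id. Stack=[( id] ptr=2 lookahead=- remaining=[- num ) * ( num ) + id $]
Step 3: reduce F->id. Stack=[( F] ptr=2 lookahead=- remaining=[- num ) * ( num ) + id $]
Step 4: reduce T->F. Stack=[( T] ptr=2 lookahead=- remaining=[- num ) * ( num ) + id $]
Step 5: reduce E->T. Stack=[( E] ptr=2 lookahead=- remaining=[- num ) * ( num ) + id $]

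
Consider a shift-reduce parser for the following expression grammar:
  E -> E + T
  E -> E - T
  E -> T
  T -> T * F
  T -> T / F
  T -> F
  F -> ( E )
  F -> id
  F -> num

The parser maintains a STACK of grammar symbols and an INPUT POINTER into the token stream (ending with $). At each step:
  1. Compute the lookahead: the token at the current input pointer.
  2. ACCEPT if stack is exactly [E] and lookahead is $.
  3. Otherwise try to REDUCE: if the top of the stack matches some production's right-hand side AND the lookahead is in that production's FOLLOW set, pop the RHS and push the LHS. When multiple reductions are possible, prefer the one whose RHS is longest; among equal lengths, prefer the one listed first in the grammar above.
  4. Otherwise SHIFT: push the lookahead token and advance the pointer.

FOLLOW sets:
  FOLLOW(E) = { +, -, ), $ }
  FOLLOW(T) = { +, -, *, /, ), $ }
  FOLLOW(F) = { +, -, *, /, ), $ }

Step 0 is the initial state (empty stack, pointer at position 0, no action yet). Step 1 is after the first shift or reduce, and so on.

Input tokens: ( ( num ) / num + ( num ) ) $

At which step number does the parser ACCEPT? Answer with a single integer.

Answer: 29

Derivation:
Step 1: shift (. Stack=[(] ptr=1 lookahead=( remaining=[( num ) / num + ( num ) ) $]
Step 2: shift (. Stack=[( (] ptr=2 lookahead=num remaining=[num ) / num + ( num ) ) $]
Step 3: shift num. Stack=[( ( num] ptr=3 lookahead=) remaining=[) / num + ( num ) ) $]
Step 4: reduce F->num. Stack=[( ( F] ptr=3 lookahead=) remaining=[) / num + ( num ) ) $]
Step 5: reduce T->F. Stack=[( ( T] ptr=3 lookahead=) remaining=[) / num + ( num ) ) $]
Step 6: reduce E->T. Stack=[( ( E] ptr=3 lookahead=) remaining=[) / num + ( num ) ) $]
Step 7: shift ). Stack=[( ( E )] ptr=4 lookahead=/ remaining=[/ num + ( num ) ) $]
Step 8: reduce F->( E ). Stack=[( F] ptr=4 lookahead=/ remaining=[/ num + ( num ) ) $]
Step 9: reduce T->F. Stack=[( T] ptr=4 lookahead=/ remaining=[/ num + ( num ) ) $]
Step 10: shift /. Stack=[( T /] ptr=5 lookahead=num remaining=[num + ( num ) ) $]
Step 11: shift num. Stack=[( T / num] ptr=6 lookahead=+ remaining=[+ ( num ) ) $]
Step 12: reduce F->num. Stack=[( T / F] ptr=6 lookahead=+ remaining=[+ ( num ) ) $]
Step 13: reduce T->T / F. Stack=[( T] ptr=6 lookahead=+ remaining=[+ ( num ) ) $]
Step 14: reduce E->T. Stack=[( E] ptr=6 lookahead=+ remaining=[+ ( num ) ) $]
Step 15: shift +. Stack=[( E +] ptr=7 lookahead=( remaining=[( num ) ) $]
Step 16: shift (. Stack=[( E + (] ptr=8 lookahead=num remaining=[num ) ) $]
Step 17: shift num. Stack=[( E + ( num] ptr=9 lookahead=) remaining=[) ) $]
Step 18: reduce F->num. Stack=[( E + ( F] ptr=9 lookahead=) remaining=[) ) $]
Step 19: reduce T->F. Stack=[( E + ( T] ptr=9 lookahead=) remaining=[) ) $]
Step 20: reduce E->T. Stack=[( E + ( E] ptr=9 lookahead=) remaining=[) ) $]
Step 21: shift ). Stack=[( E + ( E )] ptr=10 lookahead=) remaining=[) $]
Step 22: reduce F->( E ). Stack=[( E + F] ptr=10 lookahead=) remaining=[) $]
Step 23: reduce T->F. Stack=[( E + T] ptr=10 lookahead=) remaining=[) $]
Step 24: reduce E->E + T. Stack=[( E] ptr=10 lookahead=) remaining=[) $]
Step 25: shift ). Stack=[( E )] ptr=11 lookahead=$ remaining=[$]
Step 26: reduce F->( E ). Stack=[F] ptr=11 lookahead=$ remaining=[$]
Step 27: reduce T->F. Stack=[T] ptr=11 lookahead=$ remaining=[$]
Step 28: reduce E->T. Stack=[E] ptr=11 lookahead=$ remaining=[$]
Step 29: accept. Stack=[E] ptr=11 lookahead=$ remaining=[$]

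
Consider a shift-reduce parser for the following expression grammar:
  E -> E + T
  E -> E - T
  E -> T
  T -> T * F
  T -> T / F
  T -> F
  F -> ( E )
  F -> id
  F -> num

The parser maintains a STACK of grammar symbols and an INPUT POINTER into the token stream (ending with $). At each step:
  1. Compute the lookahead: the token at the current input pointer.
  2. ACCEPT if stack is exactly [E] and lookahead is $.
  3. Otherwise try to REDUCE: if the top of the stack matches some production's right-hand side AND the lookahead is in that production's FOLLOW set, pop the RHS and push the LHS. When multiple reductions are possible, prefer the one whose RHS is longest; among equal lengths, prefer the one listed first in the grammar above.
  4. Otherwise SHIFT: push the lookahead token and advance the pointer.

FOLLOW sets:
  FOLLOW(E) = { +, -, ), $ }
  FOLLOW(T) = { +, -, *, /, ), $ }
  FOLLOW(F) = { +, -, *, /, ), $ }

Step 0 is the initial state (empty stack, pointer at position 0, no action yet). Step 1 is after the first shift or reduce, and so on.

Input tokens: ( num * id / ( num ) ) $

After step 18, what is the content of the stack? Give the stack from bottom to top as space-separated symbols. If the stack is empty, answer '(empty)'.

Step 1: shift (. Stack=[(] ptr=1 lookahead=num remaining=[num * id / ( num ) ) $]
Step 2: shift num. Stack=[( num] ptr=2 lookahead=* remaining=[* id / ( num ) ) $]
Step 3: reduce F->num. Stack=[( F] ptr=2 lookahead=* remaining=[* id / ( num ) ) $]
Step 4: reduce T->F. Stack=[( T] ptr=2 lookahead=* remaining=[* id / ( num ) ) $]
Step 5: shift *. Stack=[( T *] ptr=3 lookahead=id remaining=[id / ( num ) ) $]
Step 6: shift id. Stack=[( T * id] ptr=4 lookahead=/ remaining=[/ ( num ) ) $]
Step 7: reduce F->id. Stack=[( T * F] ptr=4 lookahead=/ remaining=[/ ( num ) ) $]
Step 8: reduce T->T * F. Stack=[( T] ptr=4 lookahead=/ remaining=[/ ( num ) ) $]
Step 9: shift /. Stack=[( T /] ptr=5 lookahead=( remaining=[( num ) ) $]
Step 10: shift (. Stack=[( T / (] ptr=6 lookahead=num remaining=[num ) ) $]
Step 11: shift num. Stack=[( T / ( num] ptr=7 lookahead=) remaining=[) ) $]
Step 12: reduce F->num. Stack=[( T / ( F] ptr=7 lookahead=) remaining=[) ) $]
Step 13: reduce T->F. Stack=[( T / ( T] ptr=7 lookahead=) remaining=[) ) $]
Step 14: reduce E->T. Stack=[( T / ( E] ptr=7 lookahead=) remaining=[) ) $]
Step 15: shift ). Stack=[( T / ( E )] ptr=8 lookahead=) remaining=[) $]
Step 16: reduce F->( E ). Stack=[( T / F] ptr=8 lookahead=) remaining=[) $]
Step 17: reduce T->T / F. Stack=[( T] ptr=8 lookahead=) remaining=[) $]
Step 18: reduce E->T. Stack=[( E] ptr=8 lookahead=) remaining=[) $]

Answer: ( E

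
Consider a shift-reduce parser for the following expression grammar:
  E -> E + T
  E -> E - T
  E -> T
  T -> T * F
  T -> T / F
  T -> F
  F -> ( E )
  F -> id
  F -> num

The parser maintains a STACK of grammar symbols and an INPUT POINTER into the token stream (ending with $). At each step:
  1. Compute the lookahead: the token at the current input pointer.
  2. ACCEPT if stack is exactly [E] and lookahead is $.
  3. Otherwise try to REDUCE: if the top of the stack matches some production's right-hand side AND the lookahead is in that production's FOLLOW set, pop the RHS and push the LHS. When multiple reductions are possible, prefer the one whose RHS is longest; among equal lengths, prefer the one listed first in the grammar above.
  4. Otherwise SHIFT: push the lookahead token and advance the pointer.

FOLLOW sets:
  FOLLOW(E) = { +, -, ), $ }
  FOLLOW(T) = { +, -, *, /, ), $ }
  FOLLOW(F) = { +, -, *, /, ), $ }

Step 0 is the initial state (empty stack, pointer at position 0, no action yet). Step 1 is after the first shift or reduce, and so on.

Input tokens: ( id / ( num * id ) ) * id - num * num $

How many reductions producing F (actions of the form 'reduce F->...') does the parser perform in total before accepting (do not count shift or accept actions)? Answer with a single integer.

Step 1: shift (. Stack=[(] ptr=1 lookahead=id remaining=[id / ( num * id ) ) * id - num * num $]
Step 2: shift id. Stack=[( id] ptr=2 lookahead=/ remaining=[/ ( num * id ) ) * id - num * num $]
Step 3: reduce F->id. Stack=[( F] ptr=2 lookahead=/ remaining=[/ ( num * id ) ) * id - num * num $]
Step 4: reduce T->F. Stack=[( T] ptr=2 lookahead=/ remaining=[/ ( num * id ) ) * id - num * num $]
Step 5: shift /. Stack=[( T /] ptr=3 lookahead=( remaining=[( num * id ) ) * id - num * num $]
Step 6: shift (. Stack=[( T / (] ptr=4 lookahead=num remaining=[num * id ) ) * id - num * num $]
Step 7: shift num. Stack=[( T / ( num] ptr=5 lookahead=* remaining=[* id ) ) * id - num * num $]
Step 8: reduce F->num. Stack=[( T / ( F] ptr=5 lookahead=* remaining=[* id ) ) * id - num * num $]
Step 9: reduce T->F. Stack=[( T / ( T] ptr=5 lookahead=* remaining=[* id ) ) * id - num * num $]
Step 10: shift *. Stack=[( T / ( T *] ptr=6 lookahead=id remaining=[id ) ) * id - num * num $]
Step 11: shift id. Stack=[( T / ( T * id] ptr=7 lookahead=) remaining=[) ) * id - num * num $]
Step 12: reduce F->id. Stack=[( T / ( T * F] ptr=7 lookahead=) remaining=[) ) * id - num * num $]
Step 13: reduce T->T * F. Stack=[( T / ( T] ptr=7 lookahead=) remaining=[) ) * id - num * num $]
Step 14: reduce E->T. Stack=[( T / ( E] ptr=7 lookahead=) remaining=[) ) * id - num * num $]
Step 15: shift ). Stack=[( T / ( E )] ptr=8 lookahead=) remaining=[) * id - num * num $]
Step 16: reduce F->( E ). Stack=[( T / F] ptr=8 lookahead=) remaining=[) * id - num * num $]
Step 17: reduce T->T / F. Stack=[( T] ptr=8 lookahead=) remaining=[) * id - num * num $]
Step 18: reduce E->T. Stack=[( E] ptr=8 lookahead=) remaining=[) * id - num * num $]
Step 19: shift ). Stack=[( E )] ptr=9 lookahead=* remaining=[* id - num * num $]
Step 20: reduce F->( E ). Stack=[F] ptr=9 lookahead=* remaining=[* id - num * num $]
Step 21: reduce T->F. Stack=[T] ptr=9 lookahead=* remaining=[* id - num * num $]
Step 22: shift *. Stack=[T *] ptr=10 lookahead=id remaining=[id - num * num $]
Step 23: shift id. Stack=[T * id] ptr=11 lookahead=- remaining=[- num * num $]
Step 24: reduce F->id. Stack=[T * F] ptr=11 lookahead=- remaining=[- num * num $]
Step 25: reduce T->T * F. Stack=[T] ptr=11 lookahead=- remaining=[- num * num $]
Step 26: reduce E->T. Stack=[E] ptr=11 lookahead=- remaining=[- num * num $]
Step 27: shift -. Stack=[E -] ptr=12 lookahead=num remaining=[num * num $]
Step 28: shift num. Stack=[E - num] ptr=13 lookahead=* remaining=[* num $]
Step 29: reduce F->num. Stack=[E - F] ptr=13 lookahead=* remaining=[* num $]
Step 30: reduce T->F. Stack=[E - T] ptr=13 lookahead=* remaining=[* num $]
Step 31: shift *. Stack=[E - T *] ptr=14 lookahead=num remaining=[num $]
Step 32: shift num. Stack=[E - T * num] ptr=15 lookahead=$ remaining=[$]
Step 33: reduce F->num. Stack=[E - T * F] ptr=15 lookahead=$ remaining=[$]
Step 34: reduce T->T * F. Stack=[E - T] ptr=15 lookahead=$ remaining=[$]
Step 35: reduce E->E - T. Stack=[E] ptr=15 lookahead=$ remaining=[$]
Step 36: accept. Stack=[E] ptr=15 lookahead=$ remaining=[$]

Answer: 8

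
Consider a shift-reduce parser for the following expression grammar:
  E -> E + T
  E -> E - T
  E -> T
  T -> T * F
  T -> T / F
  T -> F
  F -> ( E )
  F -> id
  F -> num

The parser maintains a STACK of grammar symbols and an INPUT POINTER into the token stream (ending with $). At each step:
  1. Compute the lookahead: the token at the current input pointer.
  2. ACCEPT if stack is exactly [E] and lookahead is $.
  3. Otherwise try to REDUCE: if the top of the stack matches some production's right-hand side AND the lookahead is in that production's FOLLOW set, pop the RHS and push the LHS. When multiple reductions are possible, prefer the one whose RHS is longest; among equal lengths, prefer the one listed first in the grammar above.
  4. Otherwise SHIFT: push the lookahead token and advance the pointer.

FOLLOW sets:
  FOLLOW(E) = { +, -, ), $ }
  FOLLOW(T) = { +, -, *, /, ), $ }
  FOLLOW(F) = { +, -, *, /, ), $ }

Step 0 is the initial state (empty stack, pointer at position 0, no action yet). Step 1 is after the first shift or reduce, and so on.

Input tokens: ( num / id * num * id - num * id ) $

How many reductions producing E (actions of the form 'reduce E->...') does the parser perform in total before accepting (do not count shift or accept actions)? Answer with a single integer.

Step 1: shift (. Stack=[(] ptr=1 lookahead=num remaining=[num / id * num * id - num * id ) $]
Step 2: shift num. Stack=[( num] ptr=2 lookahead=/ remaining=[/ id * num * id - num * id ) $]
Step 3: reduce F->num. Stack=[( F] ptr=2 lookahead=/ remaining=[/ id * num * id - num * id ) $]
Step 4: reduce T->F. Stack=[( T] ptr=2 lookahead=/ remaining=[/ id * num * id - num * id ) $]
Step 5: shift /. Stack=[( T /] ptr=3 lookahead=id remaining=[id * num * id - num * id ) $]
Step 6: shift id. Stack=[( T / id] ptr=4 lookahead=* remaining=[* num * id - num * id ) $]
Step 7: reduce F->id. Stack=[( T / F] ptr=4 lookahead=* remaining=[* num * id - num * id ) $]
Step 8: reduce T->T / F. Stack=[( T] ptr=4 lookahead=* remaining=[* num * id - num * id ) $]
Step 9: shift *. Stack=[( T *] ptr=5 lookahead=num remaining=[num * id - num * id ) $]
Step 10: shift num. Stack=[( T * num] ptr=6 lookahead=* remaining=[* id - num * id ) $]
Step 11: reduce F->num. Stack=[( T * F] ptr=6 lookahead=* remaining=[* id - num * id ) $]
Step 12: reduce T->T * F. Stack=[( T] ptr=6 lookahead=* remaining=[* id - num * id ) $]
Step 13: shift *. Stack=[( T *] ptr=7 lookahead=id remaining=[id - num * id ) $]
Step 14: shift id. Stack=[( T * id] ptr=8 lookahead=- remaining=[- num * id ) $]
Step 15: reduce F->id. Stack=[( T * F] ptr=8 lookahead=- remaining=[- num * id ) $]
Step 16: reduce T->T * F. Stack=[( T] ptr=8 lookahead=- remaining=[- num * id ) $]
Step 17: reduce E->T. Stack=[( E] ptr=8 lookahead=- remaining=[- num * id ) $]
Step 18: shift -. Stack=[( E -] ptr=9 lookahead=num remaining=[num * id ) $]
Step 19: shift num. Stack=[( E - num] ptr=10 lookahead=* remaining=[* id ) $]
Step 20: reduce F->num. Stack=[( E - F] ptr=10 lookahead=* remaining=[* id ) $]
Step 21: reduce T->F. Stack=[( E - T] ptr=10 lookahead=* remaining=[* id ) $]
Step 22: shift *. Stack=[( E - T *] ptr=11 lookahead=id remaining=[id ) $]
Step 23: shift id. Stack=[( E - T * id] ptr=12 lookahead=) remaining=[) $]
Step 24: reduce F->id. Stack=[( E - T * F] ptr=12 lookahead=) remaining=[) $]
Step 25: reduce T->T * F. Stack=[( E - T] ptr=12 lookahead=) remaining=[) $]
Step 26: reduce E->E - T. Stack=[( E] ptr=12 lookahead=) remaining=[) $]
Step 27: shift ). Stack=[( E )] ptr=13 lookahead=$ remaining=[$]
Step 28: reduce F->( E ). Stack=[F] ptr=13 lookahead=$ remaining=[$]
Step 29: reduce T->F. Stack=[T] ptr=13 lookahead=$ remaining=[$]
Step 30: reduce E->T. Stack=[E] ptr=13 lookahead=$ remaining=[$]
Step 31: accept. Stack=[E] ptr=13 lookahead=$ remaining=[$]

Answer: 3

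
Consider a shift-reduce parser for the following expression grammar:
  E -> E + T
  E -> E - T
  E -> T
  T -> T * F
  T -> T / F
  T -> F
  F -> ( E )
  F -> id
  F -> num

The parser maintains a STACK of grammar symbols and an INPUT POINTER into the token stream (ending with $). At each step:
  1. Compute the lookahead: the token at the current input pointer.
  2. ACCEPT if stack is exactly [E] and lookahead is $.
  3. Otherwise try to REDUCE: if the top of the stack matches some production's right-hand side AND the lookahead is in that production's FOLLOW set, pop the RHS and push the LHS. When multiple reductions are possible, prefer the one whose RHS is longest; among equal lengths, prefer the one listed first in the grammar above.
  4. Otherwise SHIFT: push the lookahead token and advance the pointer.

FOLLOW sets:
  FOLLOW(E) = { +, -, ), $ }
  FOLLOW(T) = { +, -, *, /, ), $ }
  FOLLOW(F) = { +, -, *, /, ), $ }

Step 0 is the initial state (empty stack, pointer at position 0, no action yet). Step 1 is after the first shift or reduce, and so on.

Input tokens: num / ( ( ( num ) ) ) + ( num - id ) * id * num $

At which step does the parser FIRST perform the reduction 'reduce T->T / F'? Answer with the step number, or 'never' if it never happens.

Answer: 22

Derivation:
Step 1: shift num. Stack=[num] ptr=1 lookahead=/ remaining=[/ ( ( ( num ) ) ) + ( num - id ) * id * num $]
Step 2: reduce F->num. Stack=[F] ptr=1 lookahead=/ remaining=[/ ( ( ( num ) ) ) + ( num - id ) * id * num $]
Step 3: reduce T->F. Stack=[T] ptr=1 lookahead=/ remaining=[/ ( ( ( num ) ) ) + ( num - id ) * id * num $]
Step 4: shift /. Stack=[T /] ptr=2 lookahead=( remaining=[( ( ( num ) ) ) + ( num - id ) * id * num $]
Step 5: shift (. Stack=[T / (] ptr=3 lookahead=( remaining=[( ( num ) ) ) + ( num - id ) * id * num $]
Step 6: shift (. Stack=[T / ( (] ptr=4 lookahead=( remaining=[( num ) ) ) + ( num - id ) * id * num $]
Step 7: shift (. Stack=[T / ( ( (] ptr=5 lookahead=num remaining=[num ) ) ) + ( num - id ) * id * num $]
Step 8: shift num. Stack=[T / ( ( ( num] ptr=6 lookahead=) remaining=[) ) ) + ( num - id ) * id * num $]
Step 9: reduce F->num. Stack=[T / ( ( ( F] ptr=6 lookahead=) remaining=[) ) ) + ( num - id ) * id * num $]
Step 10: reduce T->F. Stack=[T / ( ( ( T] ptr=6 lookahead=) remaining=[) ) ) + ( num - id ) * id * num $]
Step 11: reduce E->T. Stack=[T / ( ( ( E] ptr=6 lookahead=) remaining=[) ) ) + ( num - id ) * id * num $]
Step 12: shift ). Stack=[T / ( ( ( E )] ptr=7 lookahead=) remaining=[) ) + ( num - id ) * id * num $]
Step 13: reduce F->( E ). Stack=[T / ( ( F] ptr=7 lookahead=) remaining=[) ) + ( num - id ) * id * num $]
Step 14: reduce T->F. Stack=[T / ( ( T] ptr=7 lookahead=) remaining=[) ) + ( num - id ) * id * num $]
Step 15: reduce E->T. Stack=[T / ( ( E] ptr=7 lookahead=) remaining=[) ) + ( num - id ) * id * num $]
Step 16: shift ). Stack=[T / ( ( E )] ptr=8 lookahead=) remaining=[) + ( num - id ) * id * num $]
Step 17: reduce F->( E ). Stack=[T / ( F] ptr=8 lookahead=) remaining=[) + ( num - id ) * id * num $]
Step 18: reduce T->F. Stack=[T / ( T] ptr=8 lookahead=) remaining=[) + ( num - id ) * id * num $]
Step 19: reduce E->T. Stack=[T / ( E] ptr=8 lookahead=) remaining=[) + ( num - id ) * id * num $]
Step 20: shift ). Stack=[T / ( E )] ptr=9 lookahead=+ remaining=[+ ( num - id ) * id * num $]
Step 21: reduce F->( E ). Stack=[T / F] ptr=9 lookahead=+ remaining=[+ ( num - id ) * id * num $]
Step 22: reduce T->T / F. Stack=[T] ptr=9 lookahead=+ remaining=[+ ( num - id ) * id * num $]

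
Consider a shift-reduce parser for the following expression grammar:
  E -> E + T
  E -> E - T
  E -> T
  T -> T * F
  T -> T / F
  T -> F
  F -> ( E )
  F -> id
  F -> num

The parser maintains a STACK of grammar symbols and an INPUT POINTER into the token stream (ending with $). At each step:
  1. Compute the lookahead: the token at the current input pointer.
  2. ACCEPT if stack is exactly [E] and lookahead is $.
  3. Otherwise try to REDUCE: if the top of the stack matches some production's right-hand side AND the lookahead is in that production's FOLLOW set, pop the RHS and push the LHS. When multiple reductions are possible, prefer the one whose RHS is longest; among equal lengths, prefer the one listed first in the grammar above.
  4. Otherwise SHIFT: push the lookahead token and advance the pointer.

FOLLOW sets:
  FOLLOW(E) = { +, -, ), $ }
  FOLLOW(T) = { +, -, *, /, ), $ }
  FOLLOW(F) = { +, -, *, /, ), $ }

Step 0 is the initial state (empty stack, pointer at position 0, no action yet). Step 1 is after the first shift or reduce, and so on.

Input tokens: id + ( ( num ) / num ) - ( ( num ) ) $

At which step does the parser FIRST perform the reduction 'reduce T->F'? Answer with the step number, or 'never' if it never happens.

Step 1: shift id. Stack=[id] ptr=1 lookahead=+ remaining=[+ ( ( num ) / num ) - ( ( num ) ) $]
Step 2: reduce F->id. Stack=[F] ptr=1 lookahead=+ remaining=[+ ( ( num ) / num ) - ( ( num ) ) $]
Step 3: reduce T->F. Stack=[T] ptr=1 lookahead=+ remaining=[+ ( ( num ) / num ) - ( ( num ) ) $]

Answer: 3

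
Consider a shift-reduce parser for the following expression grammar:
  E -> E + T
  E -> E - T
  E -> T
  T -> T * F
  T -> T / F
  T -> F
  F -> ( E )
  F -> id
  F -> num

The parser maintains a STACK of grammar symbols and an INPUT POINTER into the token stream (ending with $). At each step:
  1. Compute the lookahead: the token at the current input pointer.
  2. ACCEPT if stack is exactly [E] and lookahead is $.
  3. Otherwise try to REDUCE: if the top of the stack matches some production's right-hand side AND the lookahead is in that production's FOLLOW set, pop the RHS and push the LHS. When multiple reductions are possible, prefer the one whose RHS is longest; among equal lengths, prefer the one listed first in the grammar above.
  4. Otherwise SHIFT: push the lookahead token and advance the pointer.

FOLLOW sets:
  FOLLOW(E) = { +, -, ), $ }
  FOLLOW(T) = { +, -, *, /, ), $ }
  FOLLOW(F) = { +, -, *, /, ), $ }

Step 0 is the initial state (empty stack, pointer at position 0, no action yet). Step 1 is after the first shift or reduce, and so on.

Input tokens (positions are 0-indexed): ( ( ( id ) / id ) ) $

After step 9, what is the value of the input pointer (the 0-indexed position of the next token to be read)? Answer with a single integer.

Answer: 5

Derivation:
Step 1: shift (. Stack=[(] ptr=1 lookahead=( remaining=[( ( id ) / id ) ) $]
Step 2: shift (. Stack=[( (] ptr=2 lookahead=( remaining=[( id ) / id ) ) $]
Step 3: shift (. Stack=[( ( (] ptr=3 lookahead=id remaining=[id ) / id ) ) $]
Step 4: shift id. Stack=[( ( ( id] ptr=4 lookahead=) remaining=[) / id ) ) $]
Step 5: reduce F->id. Stack=[( ( ( F] ptr=4 lookahead=) remaining=[) / id ) ) $]
Step 6: reduce T->F. Stack=[( ( ( T] ptr=4 lookahead=) remaining=[) / id ) ) $]
Step 7: reduce E->T. Stack=[( ( ( E] ptr=4 lookahead=) remaining=[) / id ) ) $]
Step 8: shift ). Stack=[( ( ( E )] ptr=5 lookahead=/ remaining=[/ id ) ) $]
Step 9: reduce F->( E ). Stack=[( ( F] ptr=5 lookahead=/ remaining=[/ id ) ) $]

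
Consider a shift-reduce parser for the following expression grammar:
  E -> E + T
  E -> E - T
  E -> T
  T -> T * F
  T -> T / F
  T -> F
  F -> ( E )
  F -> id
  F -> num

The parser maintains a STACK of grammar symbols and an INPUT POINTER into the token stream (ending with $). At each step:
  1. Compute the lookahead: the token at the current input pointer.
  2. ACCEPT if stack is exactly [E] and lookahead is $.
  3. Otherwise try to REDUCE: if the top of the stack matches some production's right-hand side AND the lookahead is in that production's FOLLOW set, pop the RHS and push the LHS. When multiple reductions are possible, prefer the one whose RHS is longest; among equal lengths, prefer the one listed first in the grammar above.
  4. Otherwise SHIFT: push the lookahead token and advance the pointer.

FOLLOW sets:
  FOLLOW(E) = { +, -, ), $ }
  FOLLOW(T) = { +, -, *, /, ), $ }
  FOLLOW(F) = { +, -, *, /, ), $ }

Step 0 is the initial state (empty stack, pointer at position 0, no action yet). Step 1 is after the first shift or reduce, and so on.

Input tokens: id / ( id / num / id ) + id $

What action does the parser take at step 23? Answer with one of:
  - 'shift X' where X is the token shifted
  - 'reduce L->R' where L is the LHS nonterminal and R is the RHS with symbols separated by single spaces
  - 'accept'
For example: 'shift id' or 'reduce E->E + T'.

Step 1: shift id. Stack=[id] ptr=1 lookahead=/ remaining=[/ ( id / num / id ) + id $]
Step 2: reduce F->id. Stack=[F] ptr=1 lookahead=/ remaining=[/ ( id / num / id ) + id $]
Step 3: reduce T->F. Stack=[T] ptr=1 lookahead=/ remaining=[/ ( id / num / id ) + id $]
Step 4: shift /. Stack=[T /] ptr=2 lookahead=( remaining=[( id / num / id ) + id $]
Step 5: shift (. Stack=[T / (] ptr=3 lookahead=id remaining=[id / num / id ) + id $]
Step 6: shift id. Stack=[T / ( id] ptr=4 lookahead=/ remaining=[/ num / id ) + id $]
Step 7: reduce F->id. Stack=[T / ( F] ptr=4 lookahead=/ remaining=[/ num / id ) + id $]
Step 8: reduce T->F. Stack=[T / ( T] ptr=4 lookahead=/ remaining=[/ num / id ) + id $]
Step 9: shift /. Stack=[T / ( T /] ptr=5 lookahead=num remaining=[num / id ) + id $]
Step 10: shift num. Stack=[T / ( T / num] ptr=6 lookahead=/ remaining=[/ id ) + id $]
Step 11: reduce F->num. Stack=[T / ( T / F] ptr=6 lookahead=/ remaining=[/ id ) + id $]
Step 12: reduce T->T / F. Stack=[T / ( T] ptr=6 lookahead=/ remaining=[/ id ) + id $]
Step 13: shift /. Stack=[T / ( T /] ptr=7 lookahead=id remaining=[id ) + id $]
Step 14: shift id. Stack=[T / ( T / id] ptr=8 lookahead=) remaining=[) + id $]
Step 15: reduce F->id. Stack=[T / ( T / F] ptr=8 lookahead=) remaining=[) + id $]
Step 16: reduce T->T / F. Stack=[T / ( T] ptr=8 lookahead=) remaining=[) + id $]
Step 17: reduce E->T. Stack=[T / ( E] ptr=8 lookahead=) remaining=[) + id $]
Step 18: shift ). Stack=[T / ( E )] ptr=9 lookahead=+ remaining=[+ id $]
Step 19: reduce F->( E ). Stack=[T / F] ptr=9 lookahead=+ remaining=[+ id $]
Step 20: reduce T->T / F. Stack=[T] ptr=9 lookahead=+ remaining=[+ id $]
Step 21: reduce E->T. Stack=[E] ptr=9 lookahead=+ remaining=[+ id $]
Step 22: shift +. Stack=[E +] ptr=10 lookahead=id remaining=[id $]
Step 23: shift id. Stack=[E + id] ptr=11 lookahead=$ remaining=[$]

Answer: shift id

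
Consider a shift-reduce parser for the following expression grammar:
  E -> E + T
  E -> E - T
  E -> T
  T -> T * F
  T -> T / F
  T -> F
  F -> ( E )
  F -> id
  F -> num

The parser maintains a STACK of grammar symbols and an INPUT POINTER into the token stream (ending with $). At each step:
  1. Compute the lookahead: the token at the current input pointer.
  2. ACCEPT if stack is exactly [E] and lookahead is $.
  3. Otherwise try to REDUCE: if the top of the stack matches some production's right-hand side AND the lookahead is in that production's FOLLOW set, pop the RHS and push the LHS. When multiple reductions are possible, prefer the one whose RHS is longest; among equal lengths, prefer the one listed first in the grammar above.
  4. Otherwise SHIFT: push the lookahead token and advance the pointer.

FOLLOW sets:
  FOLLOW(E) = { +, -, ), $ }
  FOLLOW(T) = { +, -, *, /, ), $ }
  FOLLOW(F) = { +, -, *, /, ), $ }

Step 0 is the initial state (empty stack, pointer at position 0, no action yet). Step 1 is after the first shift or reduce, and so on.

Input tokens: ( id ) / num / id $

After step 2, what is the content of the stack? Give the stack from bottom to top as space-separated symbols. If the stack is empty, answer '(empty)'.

Answer: ( id

Derivation:
Step 1: shift (. Stack=[(] ptr=1 lookahead=id remaining=[id ) / num / id $]
Step 2: shift id. Stack=[( id] ptr=2 lookahead=) remaining=[) / num / id $]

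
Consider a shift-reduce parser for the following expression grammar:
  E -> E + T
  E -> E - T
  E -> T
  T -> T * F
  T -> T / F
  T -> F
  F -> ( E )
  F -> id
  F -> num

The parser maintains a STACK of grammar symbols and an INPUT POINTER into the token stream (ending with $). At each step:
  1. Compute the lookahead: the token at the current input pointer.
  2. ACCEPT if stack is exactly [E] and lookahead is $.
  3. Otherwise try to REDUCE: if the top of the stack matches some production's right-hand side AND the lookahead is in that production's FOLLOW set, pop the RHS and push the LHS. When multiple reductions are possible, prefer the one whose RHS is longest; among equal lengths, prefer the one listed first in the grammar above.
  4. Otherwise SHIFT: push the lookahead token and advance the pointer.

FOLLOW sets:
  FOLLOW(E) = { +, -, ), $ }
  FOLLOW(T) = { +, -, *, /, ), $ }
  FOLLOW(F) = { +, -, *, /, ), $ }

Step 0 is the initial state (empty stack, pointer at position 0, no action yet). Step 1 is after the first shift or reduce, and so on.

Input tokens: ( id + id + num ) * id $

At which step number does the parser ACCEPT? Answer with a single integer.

Step 1: shift (. Stack=[(] ptr=1 lookahead=id remaining=[id + id + num ) * id $]
Step 2: shift id. Stack=[( id] ptr=2 lookahead=+ remaining=[+ id + num ) * id $]
Step 3: reduce F->id. Stack=[( F] ptr=2 lookahead=+ remaining=[+ id + num ) * id $]
Step 4: reduce T->F. Stack=[( T] ptr=2 lookahead=+ remaining=[+ id + num ) * id $]
Step 5: reduce E->T. Stack=[( E] ptr=2 lookahead=+ remaining=[+ id + num ) * id $]
Step 6: shift +. Stack=[( E +] ptr=3 lookahead=id remaining=[id + num ) * id $]
Step 7: shift id. Stack=[( E + id] ptr=4 lookahead=+ remaining=[+ num ) * id $]
Step 8: reduce F->id. Stack=[( E + F] ptr=4 lookahead=+ remaining=[+ num ) * id $]
Step 9: reduce T->F. Stack=[( E + T] ptr=4 lookahead=+ remaining=[+ num ) * id $]
Step 10: reduce E->E + T. Stack=[( E] ptr=4 lookahead=+ remaining=[+ num ) * id $]
Step 11: shift +. Stack=[( E +] ptr=5 lookahead=num remaining=[num ) * id $]
Step 12: shift num. Stack=[( E + num] ptr=6 lookahead=) remaining=[) * id $]
Step 13: reduce F->num. Stack=[( E + F] ptr=6 lookahead=) remaining=[) * id $]
Step 14: reduce T->F. Stack=[( E + T] ptr=6 lookahead=) remaining=[) * id $]
Step 15: reduce E->E + T. Stack=[( E] ptr=6 lookahead=) remaining=[) * id $]
Step 16: shift ). Stack=[( E )] ptr=7 lookahead=* remaining=[* id $]
Step 17: reduce F->( E ). Stack=[F] ptr=7 lookahead=* remaining=[* id $]
Step 18: reduce T->F. Stack=[T] ptr=7 lookahead=* remaining=[* id $]
Step 19: shift *. Stack=[T *] ptr=8 lookahead=id remaining=[id $]
Step 20: shift id. Stack=[T * id] ptr=9 lookahead=$ remaining=[$]
Step 21: reduce F->id. Stack=[T * F] ptr=9 lookahead=$ remaining=[$]
Step 22: reduce T->T * F. Stack=[T] ptr=9 lookahead=$ remaining=[$]
Step 23: reduce E->T. Stack=[E] ptr=9 lookahead=$ remaining=[$]
Step 24: accept. Stack=[E] ptr=9 lookahead=$ remaining=[$]

Answer: 24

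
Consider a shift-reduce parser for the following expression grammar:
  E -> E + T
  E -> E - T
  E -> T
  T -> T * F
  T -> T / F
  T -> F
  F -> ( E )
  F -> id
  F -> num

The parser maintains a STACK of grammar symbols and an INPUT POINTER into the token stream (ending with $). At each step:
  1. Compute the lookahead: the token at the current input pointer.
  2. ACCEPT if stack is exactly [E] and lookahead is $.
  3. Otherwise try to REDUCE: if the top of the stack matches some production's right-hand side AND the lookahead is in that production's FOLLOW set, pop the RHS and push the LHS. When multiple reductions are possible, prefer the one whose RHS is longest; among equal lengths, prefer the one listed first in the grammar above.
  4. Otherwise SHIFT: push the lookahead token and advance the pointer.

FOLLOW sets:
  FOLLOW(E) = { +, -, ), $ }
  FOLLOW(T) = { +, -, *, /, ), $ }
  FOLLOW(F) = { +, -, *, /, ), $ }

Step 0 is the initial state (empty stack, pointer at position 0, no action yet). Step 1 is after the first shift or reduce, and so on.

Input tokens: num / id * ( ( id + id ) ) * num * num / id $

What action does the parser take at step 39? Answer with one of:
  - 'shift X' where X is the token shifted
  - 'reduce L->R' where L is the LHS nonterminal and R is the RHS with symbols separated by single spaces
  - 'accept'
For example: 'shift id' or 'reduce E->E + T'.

Answer: reduce E->T

Derivation:
Step 1: shift num. Stack=[num] ptr=1 lookahead=/ remaining=[/ id * ( ( id + id ) ) * num * num / id $]
Step 2: reduce F->num. Stack=[F] ptr=1 lookahead=/ remaining=[/ id * ( ( id + id ) ) * num * num / id $]
Step 3: reduce T->F. Stack=[T] ptr=1 lookahead=/ remaining=[/ id * ( ( id + id ) ) * num * num / id $]
Step 4: shift /. Stack=[T /] ptr=2 lookahead=id remaining=[id * ( ( id + id ) ) * num * num / id $]
Step 5: shift id. Stack=[T / id] ptr=3 lookahead=* remaining=[* ( ( id + id ) ) * num * num / id $]
Step 6: reduce F->id. Stack=[T / F] ptr=3 lookahead=* remaining=[* ( ( id + id ) ) * num * num / id $]
Step 7: reduce T->T / F. Stack=[T] ptr=3 lookahead=* remaining=[* ( ( id + id ) ) * num * num / id $]
Step 8: shift *. Stack=[T *] ptr=4 lookahead=( remaining=[( ( id + id ) ) * num * num / id $]
Step 9: shift (. Stack=[T * (] ptr=5 lookahead=( remaining=[( id + id ) ) * num * num / id $]
Step 10: shift (. Stack=[T * ( (] ptr=6 lookahead=id remaining=[id + id ) ) * num * num / id $]
Step 11: shift id. Stack=[T * ( ( id] ptr=7 lookahead=+ remaining=[+ id ) ) * num * num / id $]
Step 12: reduce F->id. Stack=[T * ( ( F] ptr=7 lookahead=+ remaining=[+ id ) ) * num * num / id $]
Step 13: reduce T->F. Stack=[T * ( ( T] ptr=7 lookahead=+ remaining=[+ id ) ) * num * num / id $]
Step 14: reduce E->T. Stack=[T * ( ( E] ptr=7 lookahead=+ remaining=[+ id ) ) * num * num / id $]
Step 15: shift +. Stack=[T * ( ( E +] ptr=8 lookahead=id remaining=[id ) ) * num * num / id $]
Step 16: shift id. Stack=[T * ( ( E + id] ptr=9 lookahead=) remaining=[) ) * num * num / id $]
Step 17: reduce F->id. Stack=[T * ( ( E + F] ptr=9 lookahead=) remaining=[) ) * num * num / id $]
Step 18: reduce T->F. Stack=[T * ( ( E + T] ptr=9 lookahead=) remaining=[) ) * num * num / id $]
Step 19: reduce E->E + T. Stack=[T * ( ( E] ptr=9 lookahead=) remaining=[) ) * num * num / id $]
Step 20: shift ). Stack=[T * ( ( E )] ptr=10 lookahead=) remaining=[) * num * num / id $]
Step 21: reduce F->( E ). Stack=[T * ( F] ptr=10 lookahead=) remaining=[) * num * num / id $]
Step 22: reduce T->F. Stack=[T * ( T] ptr=10 lookahead=) remaining=[) * num * num / id $]
Step 23: reduce E->T. Stack=[T * ( E] ptr=10 lookahead=) remaining=[) * num * num / id $]
Step 24: shift ). Stack=[T * ( E )] ptr=11 lookahead=* remaining=[* num * num / id $]
Step 25: reduce F->( E ). Stack=[T * F] ptr=11 lookahead=* remaining=[* num * num / id $]
Step 26: reduce T->T * F. Stack=[T] ptr=11 lookahead=* remaining=[* num * num / id $]
Step 27: shift *. Stack=[T *] ptr=12 lookahead=num remaining=[num * num / id $]
Step 28: shift num. Stack=[T * num] ptr=13 lookahead=* remaining=[* num / id $]
Step 29: reduce F->num. Stack=[T * F] ptr=13 lookahead=* remaining=[* num / id $]
Step 30: reduce T->T * F. Stack=[T] ptr=13 lookahead=* remaining=[* num / id $]
Step 31: shift *. Stack=[T *] ptr=14 lookahead=num remaining=[num / id $]
Step 32: shift num. Stack=[T * num] ptr=15 lookahead=/ remaining=[/ id $]
Step 33: reduce F->num. Stack=[T * F] ptr=15 lookahead=/ remaining=[/ id $]
Step 34: reduce T->T * F. Stack=[T] ptr=15 lookahead=/ remaining=[/ id $]
Step 35: shift /. Stack=[T /] ptr=16 lookahead=id remaining=[id $]
Step 36: shift id. Stack=[T / id] ptr=17 lookahead=$ remaining=[$]
Step 37: reduce F->id. Stack=[T / F] ptr=17 lookahead=$ remaining=[$]
Step 38: reduce T->T / F. Stack=[T] ptr=17 lookahead=$ remaining=[$]
Step 39: reduce E->T. Stack=[E] ptr=17 lookahead=$ remaining=[$]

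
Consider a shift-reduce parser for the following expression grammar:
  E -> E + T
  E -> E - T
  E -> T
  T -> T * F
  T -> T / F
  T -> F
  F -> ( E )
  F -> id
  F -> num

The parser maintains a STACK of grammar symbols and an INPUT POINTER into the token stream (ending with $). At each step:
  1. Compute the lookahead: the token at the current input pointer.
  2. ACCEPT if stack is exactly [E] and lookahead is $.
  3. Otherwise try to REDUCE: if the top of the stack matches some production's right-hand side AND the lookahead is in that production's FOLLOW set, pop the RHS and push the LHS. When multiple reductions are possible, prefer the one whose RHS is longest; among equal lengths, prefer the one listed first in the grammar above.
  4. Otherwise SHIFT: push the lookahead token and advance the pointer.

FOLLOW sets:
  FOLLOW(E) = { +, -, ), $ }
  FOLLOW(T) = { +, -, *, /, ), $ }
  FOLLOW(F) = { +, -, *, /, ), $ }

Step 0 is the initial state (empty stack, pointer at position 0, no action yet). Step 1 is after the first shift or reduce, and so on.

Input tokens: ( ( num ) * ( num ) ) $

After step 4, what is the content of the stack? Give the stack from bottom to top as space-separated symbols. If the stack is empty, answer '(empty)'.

Answer: ( ( F

Derivation:
Step 1: shift (. Stack=[(] ptr=1 lookahead=( remaining=[( num ) * ( num ) ) $]
Step 2: shift (. Stack=[( (] ptr=2 lookahead=num remaining=[num ) * ( num ) ) $]
Step 3: shift num. Stack=[( ( num] ptr=3 lookahead=) remaining=[) * ( num ) ) $]
Step 4: reduce F->num. Stack=[( ( F] ptr=3 lookahead=) remaining=[) * ( num ) ) $]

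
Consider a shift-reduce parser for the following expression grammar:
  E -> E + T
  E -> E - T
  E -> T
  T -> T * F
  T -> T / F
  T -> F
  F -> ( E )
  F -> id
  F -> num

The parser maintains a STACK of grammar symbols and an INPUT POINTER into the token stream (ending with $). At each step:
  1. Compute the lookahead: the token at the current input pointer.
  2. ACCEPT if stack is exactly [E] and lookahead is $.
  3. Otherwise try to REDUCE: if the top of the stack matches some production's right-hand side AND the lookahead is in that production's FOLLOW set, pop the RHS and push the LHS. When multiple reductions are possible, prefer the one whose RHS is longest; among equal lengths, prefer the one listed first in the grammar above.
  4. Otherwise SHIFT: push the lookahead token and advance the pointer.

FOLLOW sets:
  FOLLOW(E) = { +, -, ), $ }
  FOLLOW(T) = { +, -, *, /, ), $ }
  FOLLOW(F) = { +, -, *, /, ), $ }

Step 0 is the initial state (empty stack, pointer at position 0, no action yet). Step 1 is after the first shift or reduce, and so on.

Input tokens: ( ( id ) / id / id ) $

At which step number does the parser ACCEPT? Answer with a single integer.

Answer: 23

Derivation:
Step 1: shift (. Stack=[(] ptr=1 lookahead=( remaining=[( id ) / id / id ) $]
Step 2: shift (. Stack=[( (] ptr=2 lookahead=id remaining=[id ) / id / id ) $]
Step 3: shift id. Stack=[( ( id] ptr=3 lookahead=) remaining=[) / id / id ) $]
Step 4: reduce F->id. Stack=[( ( F] ptr=3 lookahead=) remaining=[) / id / id ) $]
Step 5: reduce T->F. Stack=[( ( T] ptr=3 lookahead=) remaining=[) / id / id ) $]
Step 6: reduce E->T. Stack=[( ( E] ptr=3 lookahead=) remaining=[) / id / id ) $]
Step 7: shift ). Stack=[( ( E )] ptr=4 lookahead=/ remaining=[/ id / id ) $]
Step 8: reduce F->( E ). Stack=[( F] ptr=4 lookahead=/ remaining=[/ id / id ) $]
Step 9: reduce T->F. Stack=[( T] ptr=4 lookahead=/ remaining=[/ id / id ) $]
Step 10: shift /. Stack=[( T /] ptr=5 lookahead=id remaining=[id / id ) $]
Step 11: shift id. Stack=[( T / id] ptr=6 lookahead=/ remaining=[/ id ) $]
Step 12: reduce F->id. Stack=[( T / F] ptr=6 lookahead=/ remaining=[/ id ) $]
Step 13: reduce T->T / F. Stack=[( T] ptr=6 lookahead=/ remaining=[/ id ) $]
Step 14: shift /. Stack=[( T /] ptr=7 lookahead=id remaining=[id ) $]
Step 15: shift id. Stack=[( T / id] ptr=8 lookahead=) remaining=[) $]
Step 16: reduce F->id. Stack=[( T / F] ptr=8 lookahead=) remaining=[) $]
Step 17: reduce T->T / F. Stack=[( T] ptr=8 lookahead=) remaining=[) $]
Step 18: reduce E->T. Stack=[( E] ptr=8 lookahead=) remaining=[) $]
Step 19: shift ). Stack=[( E )] ptr=9 lookahead=$ remaining=[$]
Step 20: reduce F->( E ). Stack=[F] ptr=9 lookahead=$ remaining=[$]
Step 21: reduce T->F. Stack=[T] ptr=9 lookahead=$ remaining=[$]
Step 22: reduce E->T. Stack=[E] ptr=9 lookahead=$ remaining=[$]
Step 23: accept. Stack=[E] ptr=9 lookahead=$ remaining=[$]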